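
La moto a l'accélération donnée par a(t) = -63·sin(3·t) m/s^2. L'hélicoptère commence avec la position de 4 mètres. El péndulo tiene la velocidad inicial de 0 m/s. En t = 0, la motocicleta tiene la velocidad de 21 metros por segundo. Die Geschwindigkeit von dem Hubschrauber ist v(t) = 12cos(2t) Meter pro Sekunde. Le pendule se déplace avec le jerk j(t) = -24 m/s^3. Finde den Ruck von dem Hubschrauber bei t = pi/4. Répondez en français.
En partant de la vitesse v(t) = 12·cos(2·t), nous prenons 2 dérivées. En prenant d/dt de v(t), nous trouvons a(t) = -24·sin(2·t). En dérivant l'accélération, nous obtenons le jerk: j(t) = -48·cos(2·t). De l'équation du jerk j(t) = -48·cos(2·t), nous substituons t = pi/4 pour obtenir j = 0.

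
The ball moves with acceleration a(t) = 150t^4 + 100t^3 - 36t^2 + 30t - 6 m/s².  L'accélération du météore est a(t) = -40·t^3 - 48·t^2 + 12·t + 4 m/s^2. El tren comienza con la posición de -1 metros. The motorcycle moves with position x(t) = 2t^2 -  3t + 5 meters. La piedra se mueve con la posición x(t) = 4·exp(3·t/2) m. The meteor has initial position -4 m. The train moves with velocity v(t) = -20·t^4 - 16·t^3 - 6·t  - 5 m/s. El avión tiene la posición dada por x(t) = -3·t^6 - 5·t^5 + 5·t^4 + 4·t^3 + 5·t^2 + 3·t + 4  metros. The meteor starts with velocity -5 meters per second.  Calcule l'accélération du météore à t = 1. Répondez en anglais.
From the given acceleration equation a(t) = -40·t^3 - 48·t^2 + 12·t + 4, we substitute t = 1 to get a = -72.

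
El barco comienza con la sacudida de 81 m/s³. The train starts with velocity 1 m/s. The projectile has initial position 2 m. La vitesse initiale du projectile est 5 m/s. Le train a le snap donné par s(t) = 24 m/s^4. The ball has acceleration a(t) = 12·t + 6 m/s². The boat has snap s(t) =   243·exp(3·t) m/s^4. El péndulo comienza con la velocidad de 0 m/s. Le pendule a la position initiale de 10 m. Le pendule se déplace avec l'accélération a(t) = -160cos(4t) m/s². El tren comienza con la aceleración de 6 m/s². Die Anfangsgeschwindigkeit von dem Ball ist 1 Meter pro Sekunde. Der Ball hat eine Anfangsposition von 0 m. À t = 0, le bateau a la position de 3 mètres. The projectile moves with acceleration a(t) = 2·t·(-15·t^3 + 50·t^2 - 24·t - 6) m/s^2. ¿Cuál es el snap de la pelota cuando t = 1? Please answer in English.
Starting from acceleration a(t) = 12·t + 6, we take 2 derivatives. Taking d/dt of a(t), we find j(t) = 12. Taking d/dt of j(t), we find s(t) = 0. We have snap s(t) = 0. Substituting t = 1: s(1) = 0.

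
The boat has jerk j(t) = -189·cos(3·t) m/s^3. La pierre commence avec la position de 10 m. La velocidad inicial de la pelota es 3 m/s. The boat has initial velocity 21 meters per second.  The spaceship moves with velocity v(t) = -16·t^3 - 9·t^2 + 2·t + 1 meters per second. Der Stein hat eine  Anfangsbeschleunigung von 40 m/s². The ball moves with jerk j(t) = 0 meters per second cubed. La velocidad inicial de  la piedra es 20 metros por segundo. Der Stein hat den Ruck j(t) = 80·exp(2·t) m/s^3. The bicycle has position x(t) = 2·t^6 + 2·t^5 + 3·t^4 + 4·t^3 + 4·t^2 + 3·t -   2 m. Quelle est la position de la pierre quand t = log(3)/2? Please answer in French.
En partant du jerk j(t) = 80·exp(2·t), nous prenons 3 primitives. En prenant ∫j(t)dt et en appliquant a(0) = 40, nous trouvons a(t) = 40·exp(2·t). En intégrant l'accélération et en utilisant la condition initiale v(0) = 20, nous obtenons v(t) = 20·exp(2·t). En intégrant la vitesse et en utilisant la condition initiale x(0) = 10, nous obtenons x(t) = 10·exp(2·t). En utilisant x(t) = 10·exp(2·t) et en substituant t = log(3)/2, nous trouvons x = 30.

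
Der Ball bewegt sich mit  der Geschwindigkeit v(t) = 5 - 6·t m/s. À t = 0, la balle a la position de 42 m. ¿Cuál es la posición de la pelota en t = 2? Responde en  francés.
Nous devons intégrer notre équation de la vitesse v(t) = 5 - 6·t 1 fois. En intégrant la vitesse et en utilisant la condition initiale x(0) = 42, nous obtenons x(t) = -3·t^2 + 5·t + 42. Nous avons la position x(t) = -3·t^2 + 5·t + 42. En substituant t = 2: x(2) = 40.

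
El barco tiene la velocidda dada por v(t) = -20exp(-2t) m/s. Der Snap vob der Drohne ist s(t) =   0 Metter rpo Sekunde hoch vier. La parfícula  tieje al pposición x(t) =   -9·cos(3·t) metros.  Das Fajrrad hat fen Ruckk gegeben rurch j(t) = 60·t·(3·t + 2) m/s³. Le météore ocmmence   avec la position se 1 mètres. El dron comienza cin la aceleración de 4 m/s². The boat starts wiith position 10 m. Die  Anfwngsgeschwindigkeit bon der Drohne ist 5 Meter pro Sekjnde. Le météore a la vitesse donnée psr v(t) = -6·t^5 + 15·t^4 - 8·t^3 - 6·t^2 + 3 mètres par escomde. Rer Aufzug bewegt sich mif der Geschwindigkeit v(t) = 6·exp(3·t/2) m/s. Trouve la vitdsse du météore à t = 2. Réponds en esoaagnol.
De la ecuación de la velocidad v(t) = -6·t^5 + 15·t^4 - 8·t^3 - 6·t^2 + 3, sustituimos t = 2 para obtener v = -37.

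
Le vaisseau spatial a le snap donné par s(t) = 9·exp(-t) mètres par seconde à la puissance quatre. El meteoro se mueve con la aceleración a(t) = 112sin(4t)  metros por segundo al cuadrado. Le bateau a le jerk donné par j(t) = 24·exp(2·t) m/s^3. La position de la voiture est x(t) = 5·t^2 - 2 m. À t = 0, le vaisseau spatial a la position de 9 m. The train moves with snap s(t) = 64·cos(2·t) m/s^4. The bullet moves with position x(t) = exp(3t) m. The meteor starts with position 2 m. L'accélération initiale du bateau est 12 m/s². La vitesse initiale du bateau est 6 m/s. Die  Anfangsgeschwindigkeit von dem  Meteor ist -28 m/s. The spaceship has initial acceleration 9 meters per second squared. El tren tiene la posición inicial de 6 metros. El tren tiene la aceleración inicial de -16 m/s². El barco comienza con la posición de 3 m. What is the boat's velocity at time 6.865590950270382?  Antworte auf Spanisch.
Partiendo de la sacudida j(t) = 24·exp(2·t), tomamos 2 integrales. La integral de la sacudida es la aceleración. Usando a(0) = 12, obtenemos a(t) = 12·exp(2·t). La integral de la aceleración, con v(0) = 6, da la velocidad: v(t) = 6·exp(2·t). Tenemos la velocidad v(t) = 6·exp(2·t). Sustituyendo t = 6.865590950270382: v(6.865590950270382) = 5514774.76703081.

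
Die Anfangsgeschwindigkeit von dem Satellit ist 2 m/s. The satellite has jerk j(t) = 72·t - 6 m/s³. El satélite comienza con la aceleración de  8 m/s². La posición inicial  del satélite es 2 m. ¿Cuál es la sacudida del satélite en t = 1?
De la ecuación de la sacudida j(t) = 72·t - 6, sustituimos t = 1 para obtener j = 66.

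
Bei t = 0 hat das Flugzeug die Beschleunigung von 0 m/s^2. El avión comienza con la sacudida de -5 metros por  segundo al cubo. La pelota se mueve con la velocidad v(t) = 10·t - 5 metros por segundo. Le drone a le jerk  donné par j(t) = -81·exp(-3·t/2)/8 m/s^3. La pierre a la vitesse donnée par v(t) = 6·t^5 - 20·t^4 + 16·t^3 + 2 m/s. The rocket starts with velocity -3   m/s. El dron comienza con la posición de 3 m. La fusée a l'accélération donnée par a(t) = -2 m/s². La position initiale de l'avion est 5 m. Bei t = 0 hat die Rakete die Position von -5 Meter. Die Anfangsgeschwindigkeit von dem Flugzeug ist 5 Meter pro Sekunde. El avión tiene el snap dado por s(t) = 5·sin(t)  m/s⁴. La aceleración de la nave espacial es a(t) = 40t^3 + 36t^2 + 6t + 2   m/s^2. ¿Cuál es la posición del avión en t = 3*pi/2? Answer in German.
Um dies zu lösen, müssen wir 4 Stammfunktionen unserer Gleichung für den Snap s(t) = 5·sin(t) finden. Die Stammfunktion von dem Snap ist der Ruck. Mit j(0) = -5 erhalten wir j(t) = -5·cos(t). Mit ∫j(t)dt und Anwendung von a(0) = 0, finden wir a(t) = -5·sin(t). Die Stammfunktion von der Beschleunigung ist die Geschwindigkeit. Mit v(0) = 5 erhalten wir v(t) = 5·cos(t). Das Integral von der Geschwindigkeit, mit x(0) = 5, ergibt die Position: x(t) = 5·sin(t) + 5. Aus der Gleichung für die Position x(t) = 5·sin(t) + 5, setzen wir t = 3*pi/2 ein und erhalten x = 0.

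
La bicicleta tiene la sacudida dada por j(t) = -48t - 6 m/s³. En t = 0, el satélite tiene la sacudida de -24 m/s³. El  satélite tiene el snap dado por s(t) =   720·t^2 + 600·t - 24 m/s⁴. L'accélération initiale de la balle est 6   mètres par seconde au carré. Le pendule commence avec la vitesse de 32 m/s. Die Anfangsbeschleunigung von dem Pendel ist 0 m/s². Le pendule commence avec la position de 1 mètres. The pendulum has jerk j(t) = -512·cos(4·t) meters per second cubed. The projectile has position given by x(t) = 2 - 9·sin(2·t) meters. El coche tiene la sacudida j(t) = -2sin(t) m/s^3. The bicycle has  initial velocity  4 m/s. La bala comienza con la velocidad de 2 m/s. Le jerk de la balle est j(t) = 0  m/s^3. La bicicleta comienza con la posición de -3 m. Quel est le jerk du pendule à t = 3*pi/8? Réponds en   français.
En utilisant j(t) = -512·cos(4·t) et en substituant t = 3*pi/8, nous trouvons j = 0.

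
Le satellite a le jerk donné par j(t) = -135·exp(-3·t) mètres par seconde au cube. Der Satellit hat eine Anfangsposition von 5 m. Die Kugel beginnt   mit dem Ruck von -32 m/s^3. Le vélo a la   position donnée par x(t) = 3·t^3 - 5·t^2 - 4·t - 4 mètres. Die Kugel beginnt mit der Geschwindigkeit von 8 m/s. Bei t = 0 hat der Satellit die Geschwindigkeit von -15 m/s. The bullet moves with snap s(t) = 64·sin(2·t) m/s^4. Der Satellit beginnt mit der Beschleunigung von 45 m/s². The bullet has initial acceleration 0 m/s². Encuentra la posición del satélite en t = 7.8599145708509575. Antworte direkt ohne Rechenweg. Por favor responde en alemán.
Bei t = 7.8599145708509575, x = 2.87354118000986E-10.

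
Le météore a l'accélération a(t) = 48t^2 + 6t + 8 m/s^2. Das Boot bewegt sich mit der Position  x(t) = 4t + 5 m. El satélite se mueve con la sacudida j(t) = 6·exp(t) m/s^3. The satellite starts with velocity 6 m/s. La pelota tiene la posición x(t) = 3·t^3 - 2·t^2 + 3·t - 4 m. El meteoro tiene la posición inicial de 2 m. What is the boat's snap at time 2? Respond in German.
Wir müssen unsere Gleichung für die Position x(t) = 4·t + 5 4-mal ableiten. Mit d/dt von x(t) finden wir v(t) = 4. Mit d/dt von v(t) finden wir a(t) = 0. Durch Ableiten von der Beschleunigung erhalten wir den Ruck: j(t) = 0. Mit d/dt von j(t) finden wir s(t) = 0. Mit s(t) = 0 und Einsetzen von t = 2, finden wir s = 0.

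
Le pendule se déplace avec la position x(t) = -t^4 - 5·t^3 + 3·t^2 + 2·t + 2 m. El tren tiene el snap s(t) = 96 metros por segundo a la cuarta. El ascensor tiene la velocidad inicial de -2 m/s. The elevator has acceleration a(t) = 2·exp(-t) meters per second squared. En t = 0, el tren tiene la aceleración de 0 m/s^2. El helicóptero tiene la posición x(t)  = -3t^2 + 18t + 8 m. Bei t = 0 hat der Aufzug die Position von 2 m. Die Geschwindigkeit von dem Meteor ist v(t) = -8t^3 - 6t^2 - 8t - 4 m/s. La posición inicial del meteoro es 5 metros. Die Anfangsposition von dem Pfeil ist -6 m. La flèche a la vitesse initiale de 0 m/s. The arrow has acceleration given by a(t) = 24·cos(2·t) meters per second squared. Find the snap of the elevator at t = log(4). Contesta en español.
Debemos derivar nuestra ecuación de la aceleración a(t) = 2·exp(-t) 2 veces. La derivada de la aceleración da la sacudida: j(t) = -2·exp(-t). Derivando la sacudida, obtenemos el snap: s(t) = 2·exp(-t). Tenemos el snap s(t) = 2·exp(-t). Sustituyendo t = log(4): s(log(4)) = 1/2.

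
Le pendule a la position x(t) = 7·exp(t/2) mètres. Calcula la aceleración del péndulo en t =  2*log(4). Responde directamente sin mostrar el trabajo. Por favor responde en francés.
L'accélération à t = 2*log(4) est a = 7.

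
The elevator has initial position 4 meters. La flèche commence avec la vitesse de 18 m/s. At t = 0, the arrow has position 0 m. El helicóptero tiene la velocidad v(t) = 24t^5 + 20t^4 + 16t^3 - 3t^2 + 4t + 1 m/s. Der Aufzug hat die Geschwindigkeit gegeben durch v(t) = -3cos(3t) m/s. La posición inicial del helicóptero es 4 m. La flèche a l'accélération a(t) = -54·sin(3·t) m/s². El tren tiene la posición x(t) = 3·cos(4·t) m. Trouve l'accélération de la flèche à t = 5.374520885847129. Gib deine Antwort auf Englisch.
We have acceleration a(t) = -54·sin(3·t). Substituting t = 5.374520885847129: a(5.374520885847129) = 21.8018719327256.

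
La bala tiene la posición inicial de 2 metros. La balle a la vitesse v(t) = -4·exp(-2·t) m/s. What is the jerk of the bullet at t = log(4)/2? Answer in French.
Nous devons dériver notre équation de la vitesse v(t) = -4·exp(-2·t) 2 fois. En dérivant la vitesse, nous obtenons l'accélération: a(t) = 8·exp(-2·t). En dérivant l'accélération, nous obtenons le jerk: j(t) = -16·exp(-2·t). De l'équation du jerk j(t) = -16·exp(-2·t), nous substituons t = log(4)/2 pour obtenir j = -4.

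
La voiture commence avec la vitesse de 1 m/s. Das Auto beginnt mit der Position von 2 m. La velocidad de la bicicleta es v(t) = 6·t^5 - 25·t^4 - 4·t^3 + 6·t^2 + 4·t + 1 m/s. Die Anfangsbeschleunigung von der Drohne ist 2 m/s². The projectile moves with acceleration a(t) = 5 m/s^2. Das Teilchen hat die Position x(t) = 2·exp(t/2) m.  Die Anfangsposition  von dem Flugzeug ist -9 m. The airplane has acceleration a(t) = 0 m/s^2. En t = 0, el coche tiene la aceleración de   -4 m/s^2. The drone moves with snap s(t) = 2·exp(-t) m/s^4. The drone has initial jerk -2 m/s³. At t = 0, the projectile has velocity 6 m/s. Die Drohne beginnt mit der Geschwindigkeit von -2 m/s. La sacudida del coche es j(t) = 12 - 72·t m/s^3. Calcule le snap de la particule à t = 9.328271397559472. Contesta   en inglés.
We must differentiate our position equation x(t) = 2·exp(t/2) 4 times. The derivative of position gives velocity: v(t) = exp(t/2). Differentiating velocity, we get acceleration: a(t) = exp(t/2)/2. Taking d/dt of a(t), we find j(t) = exp(t/2)/4. Differentiating jerk, we get snap: s(t) = exp(t/2)/8. Using s(t) = exp(t/2)/8 and substituting t = 9.328271397559472, we find s = 13.2592332274279.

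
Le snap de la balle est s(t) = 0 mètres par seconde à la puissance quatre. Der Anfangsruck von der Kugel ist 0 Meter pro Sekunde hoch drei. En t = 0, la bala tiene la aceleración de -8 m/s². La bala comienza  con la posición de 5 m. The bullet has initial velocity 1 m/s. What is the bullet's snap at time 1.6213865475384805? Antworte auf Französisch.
En utilisant s(t) = 0 et en substituant t = 1.6213865475384805, nous trouvons s = 0.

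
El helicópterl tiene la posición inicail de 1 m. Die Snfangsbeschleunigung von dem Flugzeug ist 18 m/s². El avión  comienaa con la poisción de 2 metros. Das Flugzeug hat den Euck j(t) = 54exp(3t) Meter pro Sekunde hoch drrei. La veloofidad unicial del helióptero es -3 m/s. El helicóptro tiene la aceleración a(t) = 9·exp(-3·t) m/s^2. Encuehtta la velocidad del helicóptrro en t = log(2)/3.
Debemos encontrar la antiderivada de nuestra ecuación de la aceleración a(t) = 9·exp(-3·t) 1 vez. Tomando ∫a(t)dt y aplicando v(0) = -3, encontramos v(t) = -3·exp(-3·t). Tenemos la velocidad v(t) = -3·exp(-3·t). Sustituyendo t = log(2)/3: v(log(2)/3) = -3/2.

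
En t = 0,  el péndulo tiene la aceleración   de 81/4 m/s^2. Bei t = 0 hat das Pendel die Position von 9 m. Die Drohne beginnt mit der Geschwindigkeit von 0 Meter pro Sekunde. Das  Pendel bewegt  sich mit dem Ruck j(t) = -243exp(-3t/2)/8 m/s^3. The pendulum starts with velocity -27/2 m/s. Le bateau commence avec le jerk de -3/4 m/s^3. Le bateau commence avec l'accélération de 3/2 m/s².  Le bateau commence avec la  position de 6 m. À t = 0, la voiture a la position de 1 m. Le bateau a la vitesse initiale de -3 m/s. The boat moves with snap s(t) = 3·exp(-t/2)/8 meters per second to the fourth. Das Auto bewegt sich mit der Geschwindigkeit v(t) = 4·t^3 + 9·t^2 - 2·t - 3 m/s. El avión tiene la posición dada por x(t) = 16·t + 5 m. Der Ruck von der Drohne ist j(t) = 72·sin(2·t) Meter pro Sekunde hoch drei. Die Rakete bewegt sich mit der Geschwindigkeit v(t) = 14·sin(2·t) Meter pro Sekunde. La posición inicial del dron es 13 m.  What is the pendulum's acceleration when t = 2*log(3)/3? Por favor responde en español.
Para resolver esto, necesitamos tomar 1 antiderivada de nuestra ecuación de la sacudida j(t) = -243·exp(-3·t/2)/8. La integral de la sacudida es la aceleración. Usando a(0) = 81/4, obtenemos a(t) = 81·exp(-3·t/2)/4. De la ecuación de la aceleración a(t) = 81·exp(-3·t/2)/4, sustituimos t = 2*log(3)/3 para obtener a = 27/4.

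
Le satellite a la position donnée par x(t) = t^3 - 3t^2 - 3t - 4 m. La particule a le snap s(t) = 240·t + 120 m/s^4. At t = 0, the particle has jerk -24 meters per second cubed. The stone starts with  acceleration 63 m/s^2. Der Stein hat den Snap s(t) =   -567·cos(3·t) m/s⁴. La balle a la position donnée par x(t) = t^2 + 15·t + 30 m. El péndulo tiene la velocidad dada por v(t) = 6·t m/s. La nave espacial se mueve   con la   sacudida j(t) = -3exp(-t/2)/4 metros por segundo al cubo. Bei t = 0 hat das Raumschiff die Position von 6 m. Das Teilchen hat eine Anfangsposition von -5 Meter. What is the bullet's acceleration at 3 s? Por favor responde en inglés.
We must differentiate our position equation x(t) = t^2 + 15·t + 30 2 times. Taking d/dt of x(t), we find v(t) = 2·t + 15. Differentiating velocity, we get acceleration: a(t) = 2. From the given acceleration equation a(t) = 2, we substitute t = 3 to get a = 2.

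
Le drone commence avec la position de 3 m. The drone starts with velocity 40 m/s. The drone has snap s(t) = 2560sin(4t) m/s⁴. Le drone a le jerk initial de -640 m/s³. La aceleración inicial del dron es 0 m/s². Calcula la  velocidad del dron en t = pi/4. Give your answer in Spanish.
Debemos encontrar la antiderivada de nuestra ecuación del snap s(t) = 2560·sin(4·t) 3 veces. Integrando el snap y usando la condición inicial j(0) = -640, obtenemos j(t) = -640·cos(4·t). La antiderivada de la sacudida, con a(0) = 0, da la aceleración: a(t) = -160·sin(4·t). La antiderivada de la aceleración es la velocidad. Usando v(0) = 40, obtenemos v(t) = 40·cos(4·t). Usando v(t) = 40·cos(4·t) y sustituyendo t = pi/4, encontramos v = -40.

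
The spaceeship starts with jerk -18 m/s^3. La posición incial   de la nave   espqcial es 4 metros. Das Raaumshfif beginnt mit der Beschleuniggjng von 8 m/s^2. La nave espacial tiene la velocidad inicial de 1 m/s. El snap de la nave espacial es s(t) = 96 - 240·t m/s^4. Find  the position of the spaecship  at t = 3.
Starting from snap s(t) = 96 - 240·t, we take 4 antiderivatives. Integrating snap and using the initial condition j(0) = -18, we get j(t) = -120·t^2 + 96·t - 18. The integral of jerk is acceleration. Using a(0) = 8, we get a(t) = -40·t^3 + 48·t^2 - 18·t + 8. Taking ∫a(t)dt and applying v(0) = 1, we find v(t) = -10·t^4 + 16·t^3 - 9·t^2 + 8·t + 1. The integral of velocity, with x(0) = 4, gives position: x(t) = -2·t^5 + 4·t^4 - 3·t^3 + 4·t^2 + t + 4. We have position x(t) = -2·t^5 + 4·t^4 - 3·t^3 + 4·t^2 + t + 4. Substituting t = 3: x(3) = -200.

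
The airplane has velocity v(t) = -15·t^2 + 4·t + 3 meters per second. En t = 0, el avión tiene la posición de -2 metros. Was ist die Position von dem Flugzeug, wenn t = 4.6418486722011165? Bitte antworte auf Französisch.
En partant de la vitesse v(t) = -15·t^2 + 4·t + 3, nous prenons 1 primitive. L'intégrale de la vitesse est la position. En utilisant x(0) = -2, nous obtenons x(t) = -5·t^3 + 2·t^2 + 3·t - 2. Nous avons la position x(t) = -5·t^3 + 2·t^2 + 3·t - 2. En substituant t = 4.6418486722011165: x(4.6418486722011165) = -445.064911283261.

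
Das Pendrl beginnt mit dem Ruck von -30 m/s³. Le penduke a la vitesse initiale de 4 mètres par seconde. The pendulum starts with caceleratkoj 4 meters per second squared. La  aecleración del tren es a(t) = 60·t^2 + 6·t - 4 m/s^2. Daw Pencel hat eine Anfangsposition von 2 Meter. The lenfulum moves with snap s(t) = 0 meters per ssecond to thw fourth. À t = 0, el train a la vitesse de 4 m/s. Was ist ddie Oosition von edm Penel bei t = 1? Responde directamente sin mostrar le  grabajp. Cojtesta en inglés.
The answer is 3.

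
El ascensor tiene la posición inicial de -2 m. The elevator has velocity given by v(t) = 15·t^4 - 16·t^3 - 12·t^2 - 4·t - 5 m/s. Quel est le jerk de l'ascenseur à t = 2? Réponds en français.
Pour résoudre ceci, nous devons prendre 2 dérivées de notre équation de la vitesse v(t) = 15·t^4 - 16·t^3 - 12·t^2 - 4·t - 5. En prenant d/dt de v(t), nous trouvons a(t) = 60·t^3 - 48·t^2 - 24·t - 4. En prenant d/dt de a(t), nous trouvons j(t) = 180·t^2 - 96·t - 24. En utilisant j(t) = 180·t^2 - 96·t - 24 et en substituant t = 2, nous trouvons j = 504.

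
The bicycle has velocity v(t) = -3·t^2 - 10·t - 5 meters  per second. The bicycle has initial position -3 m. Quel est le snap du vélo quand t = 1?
Nous devons dériver notre équation de la vitesse v(t) = -3·t^2 - 10·t - 5 3 fois. En prenant d/dt de v(t), nous trouvons a(t) = -6·t - 10. En dérivant l'accélération, nous obtenons le jerk: j(t) = -6. La dérivée du jerk donne le snap: s(t) = 0. En utilisant s(t) = 0 et en substituant t = 1, nous trouvons s = 0.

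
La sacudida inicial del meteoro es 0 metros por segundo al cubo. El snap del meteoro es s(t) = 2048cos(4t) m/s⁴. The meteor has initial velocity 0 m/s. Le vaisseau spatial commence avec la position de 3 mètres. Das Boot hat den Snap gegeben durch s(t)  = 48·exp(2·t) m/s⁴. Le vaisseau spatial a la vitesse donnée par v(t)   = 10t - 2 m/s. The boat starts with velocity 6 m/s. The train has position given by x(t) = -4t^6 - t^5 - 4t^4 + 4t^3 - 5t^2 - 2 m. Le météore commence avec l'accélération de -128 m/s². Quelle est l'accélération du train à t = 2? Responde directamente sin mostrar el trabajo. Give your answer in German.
Bei t = 2, a = -2234.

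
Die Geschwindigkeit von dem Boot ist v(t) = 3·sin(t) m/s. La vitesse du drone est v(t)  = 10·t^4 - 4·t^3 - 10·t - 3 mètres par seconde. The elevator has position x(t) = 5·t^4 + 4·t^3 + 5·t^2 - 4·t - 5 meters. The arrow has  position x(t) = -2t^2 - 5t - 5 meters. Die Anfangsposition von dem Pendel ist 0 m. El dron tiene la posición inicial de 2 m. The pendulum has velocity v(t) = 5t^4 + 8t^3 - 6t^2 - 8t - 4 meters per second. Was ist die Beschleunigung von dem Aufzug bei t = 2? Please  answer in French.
En partant de la position x(t) = 5·t^4 + 4·t^3 + 5·t^2 - 4·t - 5, nous prenons 2 dérivées. En prenant d/dt de x(t), nous trouvons v(t) = 20·t^3 + 12·t^2 + 10·t - 4. En dérivant la vitesse, nous obtenons l'accélération: a(t) = 60·t^2 + 24·t + 10. Nous avons l'accélération a(t) = 60·t^2 + 24·t + 10. En substituant t = 2: a(2) = 298.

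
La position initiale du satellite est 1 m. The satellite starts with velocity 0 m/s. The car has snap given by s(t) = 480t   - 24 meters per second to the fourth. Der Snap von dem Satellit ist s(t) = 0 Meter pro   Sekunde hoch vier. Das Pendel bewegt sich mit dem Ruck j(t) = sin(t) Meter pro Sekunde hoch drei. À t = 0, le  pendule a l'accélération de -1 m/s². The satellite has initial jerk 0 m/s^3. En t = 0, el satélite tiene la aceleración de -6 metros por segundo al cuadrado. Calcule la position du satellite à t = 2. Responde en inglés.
Starting from snap s(t) = 0, we take 4 antiderivatives. Finding the antiderivative of s(t) and using j(0) = 0: j(t) = 0. Finding the integral of j(t) and using a(0) = -6: a(t) = -6. The antiderivative of acceleration is velocity. Using v(0) = 0, we get v(t) = -6·t. Integrating velocity and using the initial condition x(0) = 1, we get x(t) = 1 - 3·t^2. From the given position equation x(t) = 1 - 3·t^2, we substitute t = 2 to get x = -11.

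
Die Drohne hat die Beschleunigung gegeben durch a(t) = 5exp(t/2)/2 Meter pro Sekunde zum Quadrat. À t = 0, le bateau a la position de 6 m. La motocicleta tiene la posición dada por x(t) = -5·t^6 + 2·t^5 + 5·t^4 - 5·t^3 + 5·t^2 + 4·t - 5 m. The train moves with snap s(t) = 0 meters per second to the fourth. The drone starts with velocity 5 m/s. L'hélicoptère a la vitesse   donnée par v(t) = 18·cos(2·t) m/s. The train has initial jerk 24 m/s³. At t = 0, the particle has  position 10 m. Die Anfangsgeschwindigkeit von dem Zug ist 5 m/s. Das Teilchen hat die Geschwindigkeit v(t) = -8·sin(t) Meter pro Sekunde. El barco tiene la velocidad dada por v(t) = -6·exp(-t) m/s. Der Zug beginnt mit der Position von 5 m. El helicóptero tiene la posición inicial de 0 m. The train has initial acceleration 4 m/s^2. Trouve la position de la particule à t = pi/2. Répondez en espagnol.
Necesitamos integrar nuestra ecuación de la velocidad v(t) = -8·sin(t) 1 vez. Tomando ∫v(t)dt y aplicando x(0) = 10, encontramos x(t) = 8·cos(t) + 2. De la ecuación de la posición x(t) = 8·cos(t) + 2, sustituimos t = pi/2 para obtener x = 2.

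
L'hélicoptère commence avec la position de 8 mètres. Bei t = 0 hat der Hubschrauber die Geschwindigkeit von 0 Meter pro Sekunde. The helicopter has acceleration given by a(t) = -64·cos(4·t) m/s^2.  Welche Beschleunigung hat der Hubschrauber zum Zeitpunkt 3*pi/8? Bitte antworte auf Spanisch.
Tenemos la aceleración a(t) = -64·cos(4·t). Sustituyendo t = 3*pi/8: a(3*pi/8) = 0.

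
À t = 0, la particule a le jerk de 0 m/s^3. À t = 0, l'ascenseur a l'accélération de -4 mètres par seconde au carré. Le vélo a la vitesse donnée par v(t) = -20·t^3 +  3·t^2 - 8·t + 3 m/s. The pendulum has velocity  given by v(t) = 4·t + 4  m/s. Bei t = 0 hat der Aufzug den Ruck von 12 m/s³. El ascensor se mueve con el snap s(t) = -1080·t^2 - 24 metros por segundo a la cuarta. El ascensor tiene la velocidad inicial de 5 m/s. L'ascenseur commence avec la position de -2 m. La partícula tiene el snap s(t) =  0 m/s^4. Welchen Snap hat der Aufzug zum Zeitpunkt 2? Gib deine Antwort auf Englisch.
Using s(t) = -1080·t^2 - 24 and substituting t = 2, we find s = -4344.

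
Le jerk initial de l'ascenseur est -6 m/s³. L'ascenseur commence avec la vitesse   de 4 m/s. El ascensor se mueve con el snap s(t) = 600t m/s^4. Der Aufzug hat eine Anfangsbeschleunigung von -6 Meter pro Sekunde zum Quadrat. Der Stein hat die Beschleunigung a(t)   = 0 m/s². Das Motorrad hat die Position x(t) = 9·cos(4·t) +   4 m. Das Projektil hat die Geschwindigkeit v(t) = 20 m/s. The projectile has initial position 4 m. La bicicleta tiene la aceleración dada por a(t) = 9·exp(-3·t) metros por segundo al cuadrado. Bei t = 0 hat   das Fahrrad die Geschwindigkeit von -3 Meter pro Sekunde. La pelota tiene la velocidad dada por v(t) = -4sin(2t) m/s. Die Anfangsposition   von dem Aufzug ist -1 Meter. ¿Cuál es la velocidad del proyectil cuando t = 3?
De la ecuación de la velocidad v(t) = 20, sustituimos t = 3 para obtener v = 20.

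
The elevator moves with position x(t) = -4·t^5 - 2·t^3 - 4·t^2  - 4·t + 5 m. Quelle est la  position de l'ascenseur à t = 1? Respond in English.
We have position x(t) = -4·t^5 - 2·t^3 - 4·t^2 - 4·t + 5. Substituting t = 1: x(1) = -9.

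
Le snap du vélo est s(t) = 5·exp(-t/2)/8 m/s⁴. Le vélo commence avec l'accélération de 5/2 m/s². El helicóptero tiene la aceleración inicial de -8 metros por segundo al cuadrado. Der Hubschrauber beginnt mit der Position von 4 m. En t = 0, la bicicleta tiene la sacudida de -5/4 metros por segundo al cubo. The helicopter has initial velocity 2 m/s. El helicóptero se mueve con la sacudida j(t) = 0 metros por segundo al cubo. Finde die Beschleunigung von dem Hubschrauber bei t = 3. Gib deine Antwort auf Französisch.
Pour résoudre ceci, nous devons prendre 1 primitive de notre équation du jerk j(t) = 0. En intégrant le jerk et en utilisant la condition initiale a(0) = -8, nous obtenons a(t) = -8. De l'équation de l'accélération a(t) = -8, nous substituons t = 3 pour obtenir a = -8.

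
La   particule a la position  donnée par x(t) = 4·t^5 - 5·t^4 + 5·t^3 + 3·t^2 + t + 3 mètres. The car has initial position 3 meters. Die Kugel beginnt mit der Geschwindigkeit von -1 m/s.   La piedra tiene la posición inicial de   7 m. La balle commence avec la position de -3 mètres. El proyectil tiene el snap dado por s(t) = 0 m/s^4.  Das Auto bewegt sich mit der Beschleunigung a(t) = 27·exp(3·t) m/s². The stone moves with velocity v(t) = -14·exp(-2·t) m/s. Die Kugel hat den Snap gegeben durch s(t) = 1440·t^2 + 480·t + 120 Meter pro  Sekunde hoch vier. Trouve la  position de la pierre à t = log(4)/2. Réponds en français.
En partant de la vitesse v(t) = -14·exp(-2·t), nous prenons 1 primitive. En prenant ∫v(t)dt et en appliquant x(0) = 7, nous trouvons x(t) = 7·exp(-2·t). En utilisant x(t) = 7·exp(-2·t) et en substituant t = log(4)/2, nous trouvons x = 7/4.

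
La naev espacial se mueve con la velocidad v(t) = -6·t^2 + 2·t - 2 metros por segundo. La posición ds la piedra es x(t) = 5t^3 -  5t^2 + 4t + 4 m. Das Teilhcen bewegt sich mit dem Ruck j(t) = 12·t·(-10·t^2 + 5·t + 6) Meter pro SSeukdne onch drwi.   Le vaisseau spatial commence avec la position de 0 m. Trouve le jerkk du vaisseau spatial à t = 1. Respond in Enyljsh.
To solve this, we need to take 2 derivatives of our velocity equation v(t) = -6·t^2 + 2·t - 2. Taking d/dt of v(t), we find a(t) = 2 - 12·t. The derivative of acceleration gives jerk: j(t) = -12. Using j(t) = -12 and substituting t = 1, we find j = -12.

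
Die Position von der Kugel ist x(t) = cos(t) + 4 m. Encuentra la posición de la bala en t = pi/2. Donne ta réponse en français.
En utilisant x(t) = cos(t) + 4 et en substituant t = pi/2, nous trouvons x = 4.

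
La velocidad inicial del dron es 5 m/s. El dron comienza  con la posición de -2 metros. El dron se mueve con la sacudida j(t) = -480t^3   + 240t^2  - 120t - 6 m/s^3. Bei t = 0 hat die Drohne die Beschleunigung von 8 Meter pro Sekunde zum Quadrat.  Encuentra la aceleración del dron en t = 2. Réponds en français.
Nous devons intégrer notre équation du jerk j(t) = -480·t^3 + 240·t^2 - 120·t - 6 1 fois. En intégrant le jerk et en utilisant la condition initiale a(0) = 8, nous obtenons a(t) = -120·t^4 + 80·t^3 - 60·t^2 - 6·t + 8. En utilisant a(t) = -120·t^4 + 80·t^3 - 60·t^2 - 6·t + 8 et en substituant t = 2, nous trouvons a = -1524.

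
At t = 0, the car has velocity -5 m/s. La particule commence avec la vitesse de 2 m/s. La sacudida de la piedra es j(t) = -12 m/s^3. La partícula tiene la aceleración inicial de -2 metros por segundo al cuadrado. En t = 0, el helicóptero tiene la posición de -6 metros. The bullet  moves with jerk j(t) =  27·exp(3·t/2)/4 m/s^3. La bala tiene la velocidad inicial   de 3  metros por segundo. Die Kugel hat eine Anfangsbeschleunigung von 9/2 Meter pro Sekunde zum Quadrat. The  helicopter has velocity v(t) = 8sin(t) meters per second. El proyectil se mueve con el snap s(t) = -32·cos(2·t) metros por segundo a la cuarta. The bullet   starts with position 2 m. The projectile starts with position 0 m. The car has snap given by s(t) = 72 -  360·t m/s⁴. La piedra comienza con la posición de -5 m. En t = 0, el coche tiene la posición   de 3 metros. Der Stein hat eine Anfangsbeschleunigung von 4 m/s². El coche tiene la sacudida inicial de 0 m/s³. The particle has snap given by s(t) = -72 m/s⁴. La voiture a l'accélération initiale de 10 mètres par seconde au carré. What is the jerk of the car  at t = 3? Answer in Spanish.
Partiendo del snap s(t) = 72 - 360·t, tomamos 1 integral. Tomando ∫s(t)dt y aplicando j(0) = 0, encontramos j(t) = 36·t·(2 - 5·t). De la ecuación de la sacudida j(t) = 36·t·(2 - 5·t), sustituimos t = 3 para obtener j = -1404.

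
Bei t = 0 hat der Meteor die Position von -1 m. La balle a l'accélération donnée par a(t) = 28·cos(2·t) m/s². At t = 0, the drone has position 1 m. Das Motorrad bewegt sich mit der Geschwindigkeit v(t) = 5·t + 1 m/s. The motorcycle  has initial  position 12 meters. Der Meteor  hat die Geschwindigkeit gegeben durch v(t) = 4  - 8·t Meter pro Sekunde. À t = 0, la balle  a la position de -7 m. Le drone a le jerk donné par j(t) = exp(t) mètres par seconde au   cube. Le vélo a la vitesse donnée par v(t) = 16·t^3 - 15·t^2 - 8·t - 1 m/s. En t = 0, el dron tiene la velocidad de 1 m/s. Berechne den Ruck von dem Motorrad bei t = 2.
Ausgehend von der Geschwindigkeit v(t) = 5·t + 1, nehmen wir 2 Ableitungen. Durch Ableiten von der Geschwindigkeit erhalten wir die Beschleunigung: a(t) = 5. Durch Ableiten von der Beschleunigung erhalten wir den Ruck: j(t) = 0. Mit j(t) = 0 und Einsetzen von t = 2, finden wir j = 0.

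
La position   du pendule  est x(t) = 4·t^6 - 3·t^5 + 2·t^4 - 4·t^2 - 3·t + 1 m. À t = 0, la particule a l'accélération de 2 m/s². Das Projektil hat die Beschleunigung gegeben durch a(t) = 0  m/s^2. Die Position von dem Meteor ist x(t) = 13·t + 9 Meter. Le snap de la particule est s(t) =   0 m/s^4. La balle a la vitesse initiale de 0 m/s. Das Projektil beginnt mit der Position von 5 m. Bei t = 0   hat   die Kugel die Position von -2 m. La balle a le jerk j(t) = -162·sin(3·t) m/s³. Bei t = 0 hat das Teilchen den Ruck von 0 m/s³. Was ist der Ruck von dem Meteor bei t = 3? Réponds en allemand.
Wir müssen unsere Gleichung für die Position x(t) = 13·t + 9 3-mal ableiten. Die Ableitung von der Position ergibt die Geschwindigkeit: v(t) = 13. Die Ableitung von der Geschwindigkeit ergibt die Beschleunigung: a(t) = 0. Die Ableitung von der Beschleunigung ergibt den Ruck: j(t) = 0. Wir haben den Ruck j(t) = 0. Durch Einsetzen von t = 3: j(3) = 0.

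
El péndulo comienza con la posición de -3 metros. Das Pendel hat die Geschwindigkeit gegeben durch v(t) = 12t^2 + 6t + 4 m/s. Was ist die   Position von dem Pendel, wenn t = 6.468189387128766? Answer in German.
Wir müssen unsere Gleichung für die Geschwindigkeit v(t) = 12·t^2 + 6·t + 4 1-mal integrieren. Durch Integration von der Geschwindigkeit und Verwendung der Anfangsbedingung x(0) = -3, erhalten wir x(t) = 4·t^3 + 3·t^2 + 4·t - 3. Mit x(t) = 4·t^3 + 3·t^2 + 4·t - 3 und Einsetzen von t = 6.468189387128766, finden wir x = 1230.83599928466.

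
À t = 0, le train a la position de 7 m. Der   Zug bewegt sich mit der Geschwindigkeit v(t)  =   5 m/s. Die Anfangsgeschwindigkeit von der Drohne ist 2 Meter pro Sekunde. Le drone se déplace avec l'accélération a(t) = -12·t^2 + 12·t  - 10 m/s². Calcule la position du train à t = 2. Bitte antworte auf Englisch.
We must find the antiderivative of our velocity equation v(t) = 5 1 time. The antiderivative of velocity is position. Using x(0) = 7, we get x(t) = 5·t + 7. We have position x(t) = 5·t + 7. Substituting t = 2: x(2) = 17.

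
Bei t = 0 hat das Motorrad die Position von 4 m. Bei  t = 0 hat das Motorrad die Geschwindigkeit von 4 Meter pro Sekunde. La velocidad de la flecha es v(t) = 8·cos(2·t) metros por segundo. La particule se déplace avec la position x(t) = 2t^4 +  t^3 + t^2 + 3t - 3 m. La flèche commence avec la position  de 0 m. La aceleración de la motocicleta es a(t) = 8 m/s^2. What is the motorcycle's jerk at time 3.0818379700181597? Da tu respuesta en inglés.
To solve this, we need to take 1 derivative of our acceleration equation a(t) = 8. The derivative of acceleration gives jerk: j(t) = 0. We have jerk j(t) = 0. Substituting t = 3.0818379700181597: j(3.0818379700181597) = 0.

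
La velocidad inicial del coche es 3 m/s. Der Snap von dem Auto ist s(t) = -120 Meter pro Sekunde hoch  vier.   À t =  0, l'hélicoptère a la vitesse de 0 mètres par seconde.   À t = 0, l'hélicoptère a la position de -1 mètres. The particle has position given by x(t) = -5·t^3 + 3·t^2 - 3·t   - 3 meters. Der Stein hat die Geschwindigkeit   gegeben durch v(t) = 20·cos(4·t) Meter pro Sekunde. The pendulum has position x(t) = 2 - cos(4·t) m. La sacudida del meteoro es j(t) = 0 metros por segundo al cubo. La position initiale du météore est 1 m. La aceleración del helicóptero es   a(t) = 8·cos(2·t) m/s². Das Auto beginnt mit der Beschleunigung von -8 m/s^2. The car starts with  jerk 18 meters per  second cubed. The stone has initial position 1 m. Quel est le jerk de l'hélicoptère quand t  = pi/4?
Pour résoudre ceci, nous devons prendre 1 dérivée de notre équation de l'accélération a(t) = 8·cos(2·t). En dérivant l'accélération, nous obtenons le jerk: j(t) = -16·sin(2·t). Nous avons le jerk j(t) = -16·sin(2·t). En substituant t = pi/4: j(pi/4) = -16.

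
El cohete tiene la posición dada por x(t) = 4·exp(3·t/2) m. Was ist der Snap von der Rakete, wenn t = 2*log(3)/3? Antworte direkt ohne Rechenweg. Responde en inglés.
s(2*log(3)/3) = 243/4.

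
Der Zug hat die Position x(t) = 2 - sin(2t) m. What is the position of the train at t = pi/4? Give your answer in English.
We have position x(t) = 2 - sin(2·t). Substituting t = pi/4: x(pi/4) = 1.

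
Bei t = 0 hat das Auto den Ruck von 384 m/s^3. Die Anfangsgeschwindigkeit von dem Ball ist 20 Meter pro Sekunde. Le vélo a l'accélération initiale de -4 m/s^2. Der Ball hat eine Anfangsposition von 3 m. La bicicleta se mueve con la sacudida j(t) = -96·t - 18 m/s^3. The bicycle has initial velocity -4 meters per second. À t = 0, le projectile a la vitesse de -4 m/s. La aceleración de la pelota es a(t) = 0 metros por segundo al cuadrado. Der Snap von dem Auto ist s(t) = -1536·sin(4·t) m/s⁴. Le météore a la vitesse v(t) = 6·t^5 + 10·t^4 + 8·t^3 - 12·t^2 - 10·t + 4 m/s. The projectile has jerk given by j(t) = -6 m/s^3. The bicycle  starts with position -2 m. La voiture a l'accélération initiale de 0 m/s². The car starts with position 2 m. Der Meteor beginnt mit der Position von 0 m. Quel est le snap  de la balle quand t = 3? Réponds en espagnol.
Para resolver esto, necesitamos tomar 2 derivadas de nuestra ecuación de la aceleración a(t) = 0. La derivada de la aceleración da la sacudida: j(t) = 0. La derivada de la sacudida da el snap: s(t) = 0. De la ecuación del snap s(t) = 0, sustituimos t = 3 para obtener s = 0.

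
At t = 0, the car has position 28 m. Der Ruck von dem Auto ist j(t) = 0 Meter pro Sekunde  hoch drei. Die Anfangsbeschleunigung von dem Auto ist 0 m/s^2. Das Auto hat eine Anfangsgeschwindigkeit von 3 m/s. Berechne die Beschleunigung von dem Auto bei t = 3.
Wir müssen die Stammfunktion unserer Gleichung für den Ruck j(t) = 0 1-mal finden. Durch Integration von dem Ruck und Verwendung der Anfangsbedingung a(0) = 0, erhalten wir a(t) = 0. Mit a(t) = 0 und Einsetzen von t = 3, finden wir a = 0.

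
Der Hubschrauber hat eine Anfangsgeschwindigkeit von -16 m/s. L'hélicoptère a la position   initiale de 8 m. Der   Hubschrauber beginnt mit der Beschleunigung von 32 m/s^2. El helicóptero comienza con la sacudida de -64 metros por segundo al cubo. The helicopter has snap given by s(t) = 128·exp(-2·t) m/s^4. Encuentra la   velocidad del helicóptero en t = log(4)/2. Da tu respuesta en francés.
En partant du snap s(t) = 128·exp(-2·t), nous prenons 3 intégrales. En intégrant le snap et en utilisant la condition initiale j(0) = -64, nous obtenons j(t) = -64·exp(-2·t). La primitive du jerk est l'accélération. En utilisant a(0) = 32, nous obtenons a(t) = 32·exp(-2·t). En prenant ∫a(t)dt et en appliquant v(0) = -16, nous trouvons v(t) = -16·exp(-2·t). De l'équation de la vitesse v(t) = -16·exp(-2·t), nous substituons t = log(4)/2 pour obtenir v = -4.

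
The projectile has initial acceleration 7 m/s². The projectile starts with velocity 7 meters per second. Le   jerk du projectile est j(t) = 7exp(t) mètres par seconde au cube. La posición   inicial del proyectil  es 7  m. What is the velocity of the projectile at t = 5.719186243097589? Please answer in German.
Ausgehend von dem Ruck j(t) = 7·exp(t), nehmen wir 2 Integrale. Das Integral von dem Ruck ist die Beschleunigung. Mit a(0) = 7 erhalten wir a(t) = 7·exp(t). Das Integral von der Beschleunigung, mit v(0) = 7, ergibt die Geschwindigkeit: v(t) = 7·exp(t). Mit v(t) = 7·exp(t) und Einsetzen von t = 5.719186243097589, finden wir v = 2132.59833778572.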